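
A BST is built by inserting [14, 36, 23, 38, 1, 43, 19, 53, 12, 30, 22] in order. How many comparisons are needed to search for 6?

Search path for 6: 14 -> 1 -> 12
Found: False
Comparisons: 3


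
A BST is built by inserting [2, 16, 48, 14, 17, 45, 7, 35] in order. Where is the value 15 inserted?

Starting tree (level order): [2, None, 16, 14, 48, 7, None, 17, None, None, None, None, 45, 35]
Insertion path: 2 -> 16 -> 14
Result: insert 15 as right child of 14
Final tree (level order): [2, None, 16, 14, 48, 7, 15, 17, None, None, None, None, None, None, 45, 35]


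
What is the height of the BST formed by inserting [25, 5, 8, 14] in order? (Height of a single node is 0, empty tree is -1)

Insertion order: [25, 5, 8, 14]
Tree (level-order array): [25, 5, None, None, 8, None, 14]
Compute height bottom-up (empty subtree = -1):
  height(14) = 1 + max(-1, -1) = 0
  height(8) = 1 + max(-1, 0) = 1
  height(5) = 1 + max(-1, 1) = 2
  height(25) = 1 + max(2, -1) = 3
Height = 3


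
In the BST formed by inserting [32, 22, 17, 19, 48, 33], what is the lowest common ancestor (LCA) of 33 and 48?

Tree insertion order: [32, 22, 17, 19, 48, 33]
Tree (level-order array): [32, 22, 48, 17, None, 33, None, None, 19]
In a BST, the LCA of p=33, q=48 is the first node v on the
root-to-leaf path with p <= v <= q (go left if both < v, right if both > v).
Walk from root:
  at 32: both 33 and 48 > 32, go right
  at 48: 33 <= 48 <= 48, this is the LCA
LCA = 48


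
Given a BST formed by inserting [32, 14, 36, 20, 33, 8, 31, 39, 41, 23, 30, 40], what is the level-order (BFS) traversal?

Tree insertion order: [32, 14, 36, 20, 33, 8, 31, 39, 41, 23, 30, 40]
Tree (level-order array): [32, 14, 36, 8, 20, 33, 39, None, None, None, 31, None, None, None, 41, 23, None, 40, None, None, 30]
BFS from the root, enqueuing left then right child of each popped node:
  queue [32] -> pop 32, enqueue [14, 36], visited so far: [32]
  queue [14, 36] -> pop 14, enqueue [8, 20], visited so far: [32, 14]
  queue [36, 8, 20] -> pop 36, enqueue [33, 39], visited so far: [32, 14, 36]
  queue [8, 20, 33, 39] -> pop 8, enqueue [none], visited so far: [32, 14, 36, 8]
  queue [20, 33, 39] -> pop 20, enqueue [31], visited so far: [32, 14, 36, 8, 20]
  queue [33, 39, 31] -> pop 33, enqueue [none], visited so far: [32, 14, 36, 8, 20, 33]
  queue [39, 31] -> pop 39, enqueue [41], visited so far: [32, 14, 36, 8, 20, 33, 39]
  queue [31, 41] -> pop 31, enqueue [23], visited so far: [32, 14, 36, 8, 20, 33, 39, 31]
  queue [41, 23] -> pop 41, enqueue [40], visited so far: [32, 14, 36, 8, 20, 33, 39, 31, 41]
  queue [23, 40] -> pop 23, enqueue [30], visited so far: [32, 14, 36, 8, 20, 33, 39, 31, 41, 23]
  queue [40, 30] -> pop 40, enqueue [none], visited so far: [32, 14, 36, 8, 20, 33, 39, 31, 41, 23, 40]
  queue [30] -> pop 30, enqueue [none], visited so far: [32, 14, 36, 8, 20, 33, 39, 31, 41, 23, 40, 30]
Result: [32, 14, 36, 8, 20, 33, 39, 31, 41, 23, 40, 30]


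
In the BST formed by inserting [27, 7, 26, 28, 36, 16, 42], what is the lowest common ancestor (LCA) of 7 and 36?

Tree insertion order: [27, 7, 26, 28, 36, 16, 42]
Tree (level-order array): [27, 7, 28, None, 26, None, 36, 16, None, None, 42]
In a BST, the LCA of p=7, q=36 is the first node v on the
root-to-leaf path with p <= v <= q (go left if both < v, right if both > v).
Walk from root:
  at 27: 7 <= 27 <= 36, this is the LCA
LCA = 27


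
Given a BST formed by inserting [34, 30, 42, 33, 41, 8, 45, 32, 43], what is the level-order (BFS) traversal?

Tree insertion order: [34, 30, 42, 33, 41, 8, 45, 32, 43]
Tree (level-order array): [34, 30, 42, 8, 33, 41, 45, None, None, 32, None, None, None, 43]
BFS from the root, enqueuing left then right child of each popped node:
  queue [34] -> pop 34, enqueue [30, 42], visited so far: [34]
  queue [30, 42] -> pop 30, enqueue [8, 33], visited so far: [34, 30]
  queue [42, 8, 33] -> pop 42, enqueue [41, 45], visited so far: [34, 30, 42]
  queue [8, 33, 41, 45] -> pop 8, enqueue [none], visited so far: [34, 30, 42, 8]
  queue [33, 41, 45] -> pop 33, enqueue [32], visited so far: [34, 30, 42, 8, 33]
  queue [41, 45, 32] -> pop 41, enqueue [none], visited so far: [34, 30, 42, 8, 33, 41]
  queue [45, 32] -> pop 45, enqueue [43], visited so far: [34, 30, 42, 8, 33, 41, 45]
  queue [32, 43] -> pop 32, enqueue [none], visited so far: [34, 30, 42, 8, 33, 41, 45, 32]
  queue [43] -> pop 43, enqueue [none], visited so far: [34, 30, 42, 8, 33, 41, 45, 32, 43]
Result: [34, 30, 42, 8, 33, 41, 45, 32, 43]


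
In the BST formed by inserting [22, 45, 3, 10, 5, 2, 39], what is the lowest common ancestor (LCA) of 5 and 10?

Tree insertion order: [22, 45, 3, 10, 5, 2, 39]
Tree (level-order array): [22, 3, 45, 2, 10, 39, None, None, None, 5]
In a BST, the LCA of p=5, q=10 is the first node v on the
root-to-leaf path with p <= v <= q (go left if both < v, right if both > v).
Walk from root:
  at 22: both 5 and 10 < 22, go left
  at 3: both 5 and 10 > 3, go right
  at 10: 5 <= 10 <= 10, this is the LCA
LCA = 10


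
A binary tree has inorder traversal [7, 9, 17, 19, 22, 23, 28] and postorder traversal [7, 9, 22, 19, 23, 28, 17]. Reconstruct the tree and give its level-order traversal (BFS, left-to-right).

Inorder:   [7, 9, 17, 19, 22, 23, 28]
Postorder: [7, 9, 22, 19, 23, 28, 17]
Algorithm: postorder visits root last, so walk postorder right-to-left;
each value is the root of the current inorder slice — split it at that
value, recurse on the right subtree first, then the left.
Recursive splits:
  root=17; inorder splits into left=[7, 9], right=[19, 22, 23, 28]
  root=28; inorder splits into left=[19, 22, 23], right=[]
  root=23; inorder splits into left=[19, 22], right=[]
  root=19; inorder splits into left=[], right=[22]
  root=22; inorder splits into left=[], right=[]
  root=9; inorder splits into left=[7], right=[]
  root=7; inorder splits into left=[], right=[]
Reconstructed level-order: [17, 9, 28, 7, 23, 19, 22]


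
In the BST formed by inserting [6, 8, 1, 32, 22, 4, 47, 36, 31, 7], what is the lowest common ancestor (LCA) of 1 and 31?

Tree insertion order: [6, 8, 1, 32, 22, 4, 47, 36, 31, 7]
Tree (level-order array): [6, 1, 8, None, 4, 7, 32, None, None, None, None, 22, 47, None, 31, 36]
In a BST, the LCA of p=1, q=31 is the first node v on the
root-to-leaf path with p <= v <= q (go left if both < v, right if both > v).
Walk from root:
  at 6: 1 <= 6 <= 31, this is the LCA
LCA = 6


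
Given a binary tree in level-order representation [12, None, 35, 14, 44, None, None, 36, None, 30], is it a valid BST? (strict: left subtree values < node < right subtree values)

Level-order array: [12, None, 35, 14, 44, None, None, 36, None, 30]
Validate using subtree bounds (lo, hi): at each node, require lo < value < hi,
then recurse left with hi=value and right with lo=value.
Preorder trace (stopping at first violation):
  at node 12 with bounds (-inf, +inf): OK
  at node 35 with bounds (12, +inf): OK
  at node 14 with bounds (12, 35): OK
  at node 44 with bounds (35, +inf): OK
  at node 36 with bounds (35, 44): OK
  at node 30 with bounds (35, 36): VIOLATION
Node 30 violates its bound: not (35 < 30 < 36).
Result: Not a valid BST


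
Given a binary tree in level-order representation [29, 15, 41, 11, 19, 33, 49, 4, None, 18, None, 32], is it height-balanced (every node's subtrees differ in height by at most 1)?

Tree (level-order array): [29, 15, 41, 11, 19, 33, 49, 4, None, 18, None, 32]
Definition: a tree is height-balanced if, at every node, |h(left) - h(right)| <= 1 (empty subtree has height -1).
Bottom-up per-node check:
  node 4: h_left=-1, h_right=-1, diff=0 [OK], height=0
  node 11: h_left=0, h_right=-1, diff=1 [OK], height=1
  node 18: h_left=-1, h_right=-1, diff=0 [OK], height=0
  node 19: h_left=0, h_right=-1, diff=1 [OK], height=1
  node 15: h_left=1, h_right=1, diff=0 [OK], height=2
  node 32: h_left=-1, h_right=-1, diff=0 [OK], height=0
  node 33: h_left=0, h_right=-1, diff=1 [OK], height=1
  node 49: h_left=-1, h_right=-1, diff=0 [OK], height=0
  node 41: h_left=1, h_right=0, diff=1 [OK], height=2
  node 29: h_left=2, h_right=2, diff=0 [OK], height=3
All nodes satisfy the balance condition.
Result: Balanced


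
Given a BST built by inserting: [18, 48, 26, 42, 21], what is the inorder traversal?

Tree insertion order: [18, 48, 26, 42, 21]
Tree (level-order array): [18, None, 48, 26, None, 21, 42]
Inorder traversal: [18, 21, 26, 42, 48]


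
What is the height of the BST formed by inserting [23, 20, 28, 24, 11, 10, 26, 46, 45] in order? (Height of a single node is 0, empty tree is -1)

Insertion order: [23, 20, 28, 24, 11, 10, 26, 46, 45]
Tree (level-order array): [23, 20, 28, 11, None, 24, 46, 10, None, None, 26, 45]
Compute height bottom-up (empty subtree = -1):
  height(10) = 1 + max(-1, -1) = 0
  height(11) = 1 + max(0, -1) = 1
  height(20) = 1 + max(1, -1) = 2
  height(26) = 1 + max(-1, -1) = 0
  height(24) = 1 + max(-1, 0) = 1
  height(45) = 1 + max(-1, -1) = 0
  height(46) = 1 + max(0, -1) = 1
  height(28) = 1 + max(1, 1) = 2
  height(23) = 1 + max(2, 2) = 3
Height = 3


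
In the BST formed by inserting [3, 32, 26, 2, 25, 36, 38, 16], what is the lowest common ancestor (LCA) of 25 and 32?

Tree insertion order: [3, 32, 26, 2, 25, 36, 38, 16]
Tree (level-order array): [3, 2, 32, None, None, 26, 36, 25, None, None, 38, 16]
In a BST, the LCA of p=25, q=32 is the first node v on the
root-to-leaf path with p <= v <= q (go left if both < v, right if both > v).
Walk from root:
  at 3: both 25 and 32 > 3, go right
  at 32: 25 <= 32 <= 32, this is the LCA
LCA = 32


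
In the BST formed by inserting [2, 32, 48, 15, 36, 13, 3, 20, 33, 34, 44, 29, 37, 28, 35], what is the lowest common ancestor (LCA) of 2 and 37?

Tree insertion order: [2, 32, 48, 15, 36, 13, 3, 20, 33, 34, 44, 29, 37, 28, 35]
Tree (level-order array): [2, None, 32, 15, 48, 13, 20, 36, None, 3, None, None, 29, 33, 44, None, None, 28, None, None, 34, 37, None, None, None, None, 35]
In a BST, the LCA of p=2, q=37 is the first node v on the
root-to-leaf path with p <= v <= q (go left if both < v, right if both > v).
Walk from root:
  at 2: 2 <= 2 <= 37, this is the LCA
LCA = 2


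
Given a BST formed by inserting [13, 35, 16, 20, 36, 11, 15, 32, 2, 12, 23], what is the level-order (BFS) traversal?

Tree insertion order: [13, 35, 16, 20, 36, 11, 15, 32, 2, 12, 23]
Tree (level-order array): [13, 11, 35, 2, 12, 16, 36, None, None, None, None, 15, 20, None, None, None, None, None, 32, 23]
BFS from the root, enqueuing left then right child of each popped node:
  queue [13] -> pop 13, enqueue [11, 35], visited so far: [13]
  queue [11, 35] -> pop 11, enqueue [2, 12], visited so far: [13, 11]
  queue [35, 2, 12] -> pop 35, enqueue [16, 36], visited so far: [13, 11, 35]
  queue [2, 12, 16, 36] -> pop 2, enqueue [none], visited so far: [13, 11, 35, 2]
  queue [12, 16, 36] -> pop 12, enqueue [none], visited so far: [13, 11, 35, 2, 12]
  queue [16, 36] -> pop 16, enqueue [15, 20], visited so far: [13, 11, 35, 2, 12, 16]
  queue [36, 15, 20] -> pop 36, enqueue [none], visited so far: [13, 11, 35, 2, 12, 16, 36]
  queue [15, 20] -> pop 15, enqueue [none], visited so far: [13, 11, 35, 2, 12, 16, 36, 15]
  queue [20] -> pop 20, enqueue [32], visited so far: [13, 11, 35, 2, 12, 16, 36, 15, 20]
  queue [32] -> pop 32, enqueue [23], visited so far: [13, 11, 35, 2, 12, 16, 36, 15, 20, 32]
  queue [23] -> pop 23, enqueue [none], visited so far: [13, 11, 35, 2, 12, 16, 36, 15, 20, 32, 23]
Result: [13, 11, 35, 2, 12, 16, 36, 15, 20, 32, 23]


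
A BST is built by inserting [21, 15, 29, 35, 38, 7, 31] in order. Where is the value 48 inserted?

Starting tree (level order): [21, 15, 29, 7, None, None, 35, None, None, 31, 38]
Insertion path: 21 -> 29 -> 35 -> 38
Result: insert 48 as right child of 38
Final tree (level order): [21, 15, 29, 7, None, None, 35, None, None, 31, 38, None, None, None, 48]


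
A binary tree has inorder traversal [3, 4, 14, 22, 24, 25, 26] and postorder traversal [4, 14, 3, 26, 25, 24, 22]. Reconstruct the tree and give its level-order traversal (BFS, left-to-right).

Inorder:   [3, 4, 14, 22, 24, 25, 26]
Postorder: [4, 14, 3, 26, 25, 24, 22]
Algorithm: postorder visits root last, so walk postorder right-to-left;
each value is the root of the current inorder slice — split it at that
value, recurse on the right subtree first, then the left.
Recursive splits:
  root=22; inorder splits into left=[3, 4, 14], right=[24, 25, 26]
  root=24; inorder splits into left=[], right=[25, 26]
  root=25; inorder splits into left=[], right=[26]
  root=26; inorder splits into left=[], right=[]
  root=3; inorder splits into left=[], right=[4, 14]
  root=14; inorder splits into left=[4], right=[]
  root=4; inorder splits into left=[], right=[]
Reconstructed level-order: [22, 3, 24, 14, 25, 4, 26]


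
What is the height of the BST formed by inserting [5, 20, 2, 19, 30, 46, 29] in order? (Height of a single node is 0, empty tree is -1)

Insertion order: [5, 20, 2, 19, 30, 46, 29]
Tree (level-order array): [5, 2, 20, None, None, 19, 30, None, None, 29, 46]
Compute height bottom-up (empty subtree = -1):
  height(2) = 1 + max(-1, -1) = 0
  height(19) = 1 + max(-1, -1) = 0
  height(29) = 1 + max(-1, -1) = 0
  height(46) = 1 + max(-1, -1) = 0
  height(30) = 1 + max(0, 0) = 1
  height(20) = 1 + max(0, 1) = 2
  height(5) = 1 + max(0, 2) = 3
Height = 3


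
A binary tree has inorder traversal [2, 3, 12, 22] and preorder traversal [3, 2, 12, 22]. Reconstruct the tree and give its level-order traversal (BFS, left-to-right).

Inorder:  [2, 3, 12, 22]
Preorder: [3, 2, 12, 22]
Algorithm: preorder visits root first, so consume preorder in order;
for each root, split the current inorder slice at that value into
left-subtree inorder and right-subtree inorder, then recurse.
Recursive splits:
  root=3; inorder splits into left=[2], right=[12, 22]
  root=2; inorder splits into left=[], right=[]
  root=12; inorder splits into left=[], right=[22]
  root=22; inorder splits into left=[], right=[]
Reconstructed level-order: [3, 2, 12, 22]


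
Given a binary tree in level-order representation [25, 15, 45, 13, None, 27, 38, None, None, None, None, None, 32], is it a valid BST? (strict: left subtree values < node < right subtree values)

Level-order array: [25, 15, 45, 13, None, 27, 38, None, None, None, None, None, 32]
Validate using subtree bounds (lo, hi): at each node, require lo < value < hi,
then recurse left with hi=value and right with lo=value.
Preorder trace (stopping at first violation):
  at node 25 with bounds (-inf, +inf): OK
  at node 15 with bounds (-inf, 25): OK
  at node 13 with bounds (-inf, 15): OK
  at node 45 with bounds (25, +inf): OK
  at node 27 with bounds (25, 45): OK
  at node 38 with bounds (45, +inf): VIOLATION
Node 38 violates its bound: not (45 < 38 < +inf).
Result: Not a valid BST


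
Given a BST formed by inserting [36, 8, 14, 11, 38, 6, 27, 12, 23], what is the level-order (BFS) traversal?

Tree insertion order: [36, 8, 14, 11, 38, 6, 27, 12, 23]
Tree (level-order array): [36, 8, 38, 6, 14, None, None, None, None, 11, 27, None, 12, 23]
BFS from the root, enqueuing left then right child of each popped node:
  queue [36] -> pop 36, enqueue [8, 38], visited so far: [36]
  queue [8, 38] -> pop 8, enqueue [6, 14], visited so far: [36, 8]
  queue [38, 6, 14] -> pop 38, enqueue [none], visited so far: [36, 8, 38]
  queue [6, 14] -> pop 6, enqueue [none], visited so far: [36, 8, 38, 6]
  queue [14] -> pop 14, enqueue [11, 27], visited so far: [36, 8, 38, 6, 14]
  queue [11, 27] -> pop 11, enqueue [12], visited so far: [36, 8, 38, 6, 14, 11]
  queue [27, 12] -> pop 27, enqueue [23], visited so far: [36, 8, 38, 6, 14, 11, 27]
  queue [12, 23] -> pop 12, enqueue [none], visited so far: [36, 8, 38, 6, 14, 11, 27, 12]
  queue [23] -> pop 23, enqueue [none], visited so far: [36, 8, 38, 6, 14, 11, 27, 12, 23]
Result: [36, 8, 38, 6, 14, 11, 27, 12, 23]


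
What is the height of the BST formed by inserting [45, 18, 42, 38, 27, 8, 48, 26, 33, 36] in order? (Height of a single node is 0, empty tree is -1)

Insertion order: [45, 18, 42, 38, 27, 8, 48, 26, 33, 36]
Tree (level-order array): [45, 18, 48, 8, 42, None, None, None, None, 38, None, 27, None, 26, 33, None, None, None, 36]
Compute height bottom-up (empty subtree = -1):
  height(8) = 1 + max(-1, -1) = 0
  height(26) = 1 + max(-1, -1) = 0
  height(36) = 1 + max(-1, -1) = 0
  height(33) = 1 + max(-1, 0) = 1
  height(27) = 1 + max(0, 1) = 2
  height(38) = 1 + max(2, -1) = 3
  height(42) = 1 + max(3, -1) = 4
  height(18) = 1 + max(0, 4) = 5
  height(48) = 1 + max(-1, -1) = 0
  height(45) = 1 + max(5, 0) = 6
Height = 6


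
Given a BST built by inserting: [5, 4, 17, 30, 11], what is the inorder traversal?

Tree insertion order: [5, 4, 17, 30, 11]
Tree (level-order array): [5, 4, 17, None, None, 11, 30]
Inorder traversal: [4, 5, 11, 17, 30]


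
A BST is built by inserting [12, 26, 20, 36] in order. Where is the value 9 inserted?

Starting tree (level order): [12, None, 26, 20, 36]
Insertion path: 12
Result: insert 9 as left child of 12
Final tree (level order): [12, 9, 26, None, None, 20, 36]


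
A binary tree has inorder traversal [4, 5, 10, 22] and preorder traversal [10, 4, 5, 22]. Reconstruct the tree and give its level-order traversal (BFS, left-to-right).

Inorder:  [4, 5, 10, 22]
Preorder: [10, 4, 5, 22]
Algorithm: preorder visits root first, so consume preorder in order;
for each root, split the current inorder slice at that value into
left-subtree inorder and right-subtree inorder, then recurse.
Recursive splits:
  root=10; inorder splits into left=[4, 5], right=[22]
  root=4; inorder splits into left=[], right=[5]
  root=5; inorder splits into left=[], right=[]
  root=22; inorder splits into left=[], right=[]
Reconstructed level-order: [10, 4, 22, 5]


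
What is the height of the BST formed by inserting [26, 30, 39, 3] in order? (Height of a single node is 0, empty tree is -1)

Insertion order: [26, 30, 39, 3]
Tree (level-order array): [26, 3, 30, None, None, None, 39]
Compute height bottom-up (empty subtree = -1):
  height(3) = 1 + max(-1, -1) = 0
  height(39) = 1 + max(-1, -1) = 0
  height(30) = 1 + max(-1, 0) = 1
  height(26) = 1 + max(0, 1) = 2
Height = 2


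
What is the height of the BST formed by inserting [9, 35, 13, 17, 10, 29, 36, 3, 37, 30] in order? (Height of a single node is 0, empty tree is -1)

Insertion order: [9, 35, 13, 17, 10, 29, 36, 3, 37, 30]
Tree (level-order array): [9, 3, 35, None, None, 13, 36, 10, 17, None, 37, None, None, None, 29, None, None, None, 30]
Compute height bottom-up (empty subtree = -1):
  height(3) = 1 + max(-1, -1) = 0
  height(10) = 1 + max(-1, -1) = 0
  height(30) = 1 + max(-1, -1) = 0
  height(29) = 1 + max(-1, 0) = 1
  height(17) = 1 + max(-1, 1) = 2
  height(13) = 1 + max(0, 2) = 3
  height(37) = 1 + max(-1, -1) = 0
  height(36) = 1 + max(-1, 0) = 1
  height(35) = 1 + max(3, 1) = 4
  height(9) = 1 + max(0, 4) = 5
Height = 5


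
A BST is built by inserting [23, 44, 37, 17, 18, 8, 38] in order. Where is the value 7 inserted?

Starting tree (level order): [23, 17, 44, 8, 18, 37, None, None, None, None, None, None, 38]
Insertion path: 23 -> 17 -> 8
Result: insert 7 as left child of 8
Final tree (level order): [23, 17, 44, 8, 18, 37, None, 7, None, None, None, None, 38]


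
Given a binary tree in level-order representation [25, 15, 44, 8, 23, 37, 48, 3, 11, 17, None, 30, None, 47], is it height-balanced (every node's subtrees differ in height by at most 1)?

Tree (level-order array): [25, 15, 44, 8, 23, 37, 48, 3, 11, 17, None, 30, None, 47]
Definition: a tree is height-balanced if, at every node, |h(left) - h(right)| <= 1 (empty subtree has height -1).
Bottom-up per-node check:
  node 3: h_left=-1, h_right=-1, diff=0 [OK], height=0
  node 11: h_left=-1, h_right=-1, diff=0 [OK], height=0
  node 8: h_left=0, h_right=0, diff=0 [OK], height=1
  node 17: h_left=-1, h_right=-1, diff=0 [OK], height=0
  node 23: h_left=0, h_right=-1, diff=1 [OK], height=1
  node 15: h_left=1, h_right=1, diff=0 [OK], height=2
  node 30: h_left=-1, h_right=-1, diff=0 [OK], height=0
  node 37: h_left=0, h_right=-1, diff=1 [OK], height=1
  node 47: h_left=-1, h_right=-1, diff=0 [OK], height=0
  node 48: h_left=0, h_right=-1, diff=1 [OK], height=1
  node 44: h_left=1, h_right=1, diff=0 [OK], height=2
  node 25: h_left=2, h_right=2, diff=0 [OK], height=3
All nodes satisfy the balance condition.
Result: Balanced


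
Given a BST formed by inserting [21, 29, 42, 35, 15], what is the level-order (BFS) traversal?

Tree insertion order: [21, 29, 42, 35, 15]
Tree (level-order array): [21, 15, 29, None, None, None, 42, 35]
BFS from the root, enqueuing left then right child of each popped node:
  queue [21] -> pop 21, enqueue [15, 29], visited so far: [21]
  queue [15, 29] -> pop 15, enqueue [none], visited so far: [21, 15]
  queue [29] -> pop 29, enqueue [42], visited so far: [21, 15, 29]
  queue [42] -> pop 42, enqueue [35], visited so far: [21, 15, 29, 42]
  queue [35] -> pop 35, enqueue [none], visited so far: [21, 15, 29, 42, 35]
Result: [21, 15, 29, 42, 35]


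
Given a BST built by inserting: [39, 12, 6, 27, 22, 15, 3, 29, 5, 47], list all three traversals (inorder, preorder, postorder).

Tree insertion order: [39, 12, 6, 27, 22, 15, 3, 29, 5, 47]
Tree (level-order array): [39, 12, 47, 6, 27, None, None, 3, None, 22, 29, None, 5, 15]
Inorder (L, root, R): [3, 5, 6, 12, 15, 22, 27, 29, 39, 47]
Preorder (root, L, R): [39, 12, 6, 3, 5, 27, 22, 15, 29, 47]
Postorder (L, R, root): [5, 3, 6, 15, 22, 29, 27, 12, 47, 39]


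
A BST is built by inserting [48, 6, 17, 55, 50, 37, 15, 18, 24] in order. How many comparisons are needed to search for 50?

Search path for 50: 48 -> 55 -> 50
Found: True
Comparisons: 3


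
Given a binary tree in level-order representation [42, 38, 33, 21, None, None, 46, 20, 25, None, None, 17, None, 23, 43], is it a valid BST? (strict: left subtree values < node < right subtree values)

Level-order array: [42, 38, 33, 21, None, None, 46, 20, 25, None, None, 17, None, 23, 43]
Validate using subtree bounds (lo, hi): at each node, require lo < value < hi,
then recurse left with hi=value and right with lo=value.
Preorder trace (stopping at first violation):
  at node 42 with bounds (-inf, +inf): OK
  at node 38 with bounds (-inf, 42): OK
  at node 21 with bounds (-inf, 38): OK
  at node 20 with bounds (-inf, 21): OK
  at node 17 with bounds (-inf, 20): OK
  at node 25 with bounds (21, 38): OK
  at node 23 with bounds (21, 25): OK
  at node 43 with bounds (25, 38): VIOLATION
Node 43 violates its bound: not (25 < 43 < 38).
Result: Not a valid BST


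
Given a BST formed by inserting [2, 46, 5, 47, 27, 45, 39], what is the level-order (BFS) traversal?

Tree insertion order: [2, 46, 5, 47, 27, 45, 39]
Tree (level-order array): [2, None, 46, 5, 47, None, 27, None, None, None, 45, 39]
BFS from the root, enqueuing left then right child of each popped node:
  queue [2] -> pop 2, enqueue [46], visited so far: [2]
  queue [46] -> pop 46, enqueue [5, 47], visited so far: [2, 46]
  queue [5, 47] -> pop 5, enqueue [27], visited so far: [2, 46, 5]
  queue [47, 27] -> pop 47, enqueue [none], visited so far: [2, 46, 5, 47]
  queue [27] -> pop 27, enqueue [45], visited so far: [2, 46, 5, 47, 27]
  queue [45] -> pop 45, enqueue [39], visited so far: [2, 46, 5, 47, 27, 45]
  queue [39] -> pop 39, enqueue [none], visited so far: [2, 46, 5, 47, 27, 45, 39]
Result: [2, 46, 5, 47, 27, 45, 39]


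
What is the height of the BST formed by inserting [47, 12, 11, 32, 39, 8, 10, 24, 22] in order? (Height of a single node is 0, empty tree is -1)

Insertion order: [47, 12, 11, 32, 39, 8, 10, 24, 22]
Tree (level-order array): [47, 12, None, 11, 32, 8, None, 24, 39, None, 10, 22]
Compute height bottom-up (empty subtree = -1):
  height(10) = 1 + max(-1, -1) = 0
  height(8) = 1 + max(-1, 0) = 1
  height(11) = 1 + max(1, -1) = 2
  height(22) = 1 + max(-1, -1) = 0
  height(24) = 1 + max(0, -1) = 1
  height(39) = 1 + max(-1, -1) = 0
  height(32) = 1 + max(1, 0) = 2
  height(12) = 1 + max(2, 2) = 3
  height(47) = 1 + max(3, -1) = 4
Height = 4


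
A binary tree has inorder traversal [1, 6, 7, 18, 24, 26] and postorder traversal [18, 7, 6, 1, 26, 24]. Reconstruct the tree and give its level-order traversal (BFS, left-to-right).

Inorder:   [1, 6, 7, 18, 24, 26]
Postorder: [18, 7, 6, 1, 26, 24]
Algorithm: postorder visits root last, so walk postorder right-to-left;
each value is the root of the current inorder slice — split it at that
value, recurse on the right subtree first, then the left.
Recursive splits:
  root=24; inorder splits into left=[1, 6, 7, 18], right=[26]
  root=26; inorder splits into left=[], right=[]
  root=1; inorder splits into left=[], right=[6, 7, 18]
  root=6; inorder splits into left=[], right=[7, 18]
  root=7; inorder splits into left=[], right=[18]
  root=18; inorder splits into left=[], right=[]
Reconstructed level-order: [24, 1, 26, 6, 7, 18]


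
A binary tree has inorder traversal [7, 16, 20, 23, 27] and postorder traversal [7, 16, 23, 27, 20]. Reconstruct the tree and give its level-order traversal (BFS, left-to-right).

Inorder:   [7, 16, 20, 23, 27]
Postorder: [7, 16, 23, 27, 20]
Algorithm: postorder visits root last, so walk postorder right-to-left;
each value is the root of the current inorder slice — split it at that
value, recurse on the right subtree first, then the left.
Recursive splits:
  root=20; inorder splits into left=[7, 16], right=[23, 27]
  root=27; inorder splits into left=[23], right=[]
  root=23; inorder splits into left=[], right=[]
  root=16; inorder splits into left=[7], right=[]
  root=7; inorder splits into left=[], right=[]
Reconstructed level-order: [20, 16, 27, 7, 23]


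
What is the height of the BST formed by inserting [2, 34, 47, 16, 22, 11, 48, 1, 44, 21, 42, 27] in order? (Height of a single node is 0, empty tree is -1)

Insertion order: [2, 34, 47, 16, 22, 11, 48, 1, 44, 21, 42, 27]
Tree (level-order array): [2, 1, 34, None, None, 16, 47, 11, 22, 44, 48, None, None, 21, 27, 42]
Compute height bottom-up (empty subtree = -1):
  height(1) = 1 + max(-1, -1) = 0
  height(11) = 1 + max(-1, -1) = 0
  height(21) = 1 + max(-1, -1) = 0
  height(27) = 1 + max(-1, -1) = 0
  height(22) = 1 + max(0, 0) = 1
  height(16) = 1 + max(0, 1) = 2
  height(42) = 1 + max(-1, -1) = 0
  height(44) = 1 + max(0, -1) = 1
  height(48) = 1 + max(-1, -1) = 0
  height(47) = 1 + max(1, 0) = 2
  height(34) = 1 + max(2, 2) = 3
  height(2) = 1 + max(0, 3) = 4
Height = 4


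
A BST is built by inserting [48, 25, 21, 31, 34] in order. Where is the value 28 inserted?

Starting tree (level order): [48, 25, None, 21, 31, None, None, None, 34]
Insertion path: 48 -> 25 -> 31
Result: insert 28 as left child of 31
Final tree (level order): [48, 25, None, 21, 31, None, None, 28, 34]


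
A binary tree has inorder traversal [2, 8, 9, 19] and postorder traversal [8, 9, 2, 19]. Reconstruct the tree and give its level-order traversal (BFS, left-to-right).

Inorder:   [2, 8, 9, 19]
Postorder: [8, 9, 2, 19]
Algorithm: postorder visits root last, so walk postorder right-to-left;
each value is the root of the current inorder slice — split it at that
value, recurse on the right subtree first, then the left.
Recursive splits:
  root=19; inorder splits into left=[2, 8, 9], right=[]
  root=2; inorder splits into left=[], right=[8, 9]
  root=9; inorder splits into left=[8], right=[]
  root=8; inorder splits into left=[], right=[]
Reconstructed level-order: [19, 2, 9, 8]


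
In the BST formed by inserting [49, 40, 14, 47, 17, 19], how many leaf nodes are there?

Tree built from: [49, 40, 14, 47, 17, 19]
Tree (level-order array): [49, 40, None, 14, 47, None, 17, None, None, None, 19]
Rule: A leaf has 0 children.
Per-node child counts:
  node 49: 1 child(ren)
  node 40: 2 child(ren)
  node 14: 1 child(ren)
  node 17: 1 child(ren)
  node 19: 0 child(ren)
  node 47: 0 child(ren)
Matching nodes: [19, 47]
Count of leaf nodes: 2


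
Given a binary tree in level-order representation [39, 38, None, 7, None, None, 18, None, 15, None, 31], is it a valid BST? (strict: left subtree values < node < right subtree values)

Level-order array: [39, 38, None, 7, None, None, 18, None, 15, None, 31]
Validate using subtree bounds (lo, hi): at each node, require lo < value < hi,
then recurse left with hi=value and right with lo=value.
Preorder trace (stopping at first violation):
  at node 39 with bounds (-inf, +inf): OK
  at node 38 with bounds (-inf, 39): OK
  at node 7 with bounds (-inf, 38): OK
  at node 18 with bounds (7, 38): OK
  at node 15 with bounds (18, 38): VIOLATION
Node 15 violates its bound: not (18 < 15 < 38).
Result: Not a valid BST


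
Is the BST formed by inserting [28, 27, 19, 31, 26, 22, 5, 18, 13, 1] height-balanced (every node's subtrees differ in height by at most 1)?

Tree (level-order array): [28, 27, 31, 19, None, None, None, 5, 26, 1, 18, 22, None, None, None, 13]
Definition: a tree is height-balanced if, at every node, |h(left) - h(right)| <= 1 (empty subtree has height -1).
Bottom-up per-node check:
  node 1: h_left=-1, h_right=-1, diff=0 [OK], height=0
  node 13: h_left=-1, h_right=-1, diff=0 [OK], height=0
  node 18: h_left=0, h_right=-1, diff=1 [OK], height=1
  node 5: h_left=0, h_right=1, diff=1 [OK], height=2
  node 22: h_left=-1, h_right=-1, diff=0 [OK], height=0
  node 26: h_left=0, h_right=-1, diff=1 [OK], height=1
  node 19: h_left=2, h_right=1, diff=1 [OK], height=3
  node 27: h_left=3, h_right=-1, diff=4 [FAIL (|3--1|=4 > 1)], height=4
  node 31: h_left=-1, h_right=-1, diff=0 [OK], height=0
  node 28: h_left=4, h_right=0, diff=4 [FAIL (|4-0|=4 > 1)], height=5
Node 27 violates the condition: |3 - -1| = 4 > 1.
Result: Not balanced


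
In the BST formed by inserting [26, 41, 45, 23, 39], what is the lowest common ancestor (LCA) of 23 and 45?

Tree insertion order: [26, 41, 45, 23, 39]
Tree (level-order array): [26, 23, 41, None, None, 39, 45]
In a BST, the LCA of p=23, q=45 is the first node v on the
root-to-leaf path with p <= v <= q (go left if both < v, right if both > v).
Walk from root:
  at 26: 23 <= 26 <= 45, this is the LCA
LCA = 26


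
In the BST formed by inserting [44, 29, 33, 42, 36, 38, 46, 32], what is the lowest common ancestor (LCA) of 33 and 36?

Tree insertion order: [44, 29, 33, 42, 36, 38, 46, 32]
Tree (level-order array): [44, 29, 46, None, 33, None, None, 32, 42, None, None, 36, None, None, 38]
In a BST, the LCA of p=33, q=36 is the first node v on the
root-to-leaf path with p <= v <= q (go left if both < v, right if both > v).
Walk from root:
  at 44: both 33 and 36 < 44, go left
  at 29: both 33 and 36 > 29, go right
  at 33: 33 <= 33 <= 36, this is the LCA
LCA = 33


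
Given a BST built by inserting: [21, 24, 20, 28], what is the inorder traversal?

Tree insertion order: [21, 24, 20, 28]
Tree (level-order array): [21, 20, 24, None, None, None, 28]
Inorder traversal: [20, 21, 24, 28]


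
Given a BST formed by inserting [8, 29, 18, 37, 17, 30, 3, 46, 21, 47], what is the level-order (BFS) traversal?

Tree insertion order: [8, 29, 18, 37, 17, 30, 3, 46, 21, 47]
Tree (level-order array): [8, 3, 29, None, None, 18, 37, 17, 21, 30, 46, None, None, None, None, None, None, None, 47]
BFS from the root, enqueuing left then right child of each popped node:
  queue [8] -> pop 8, enqueue [3, 29], visited so far: [8]
  queue [3, 29] -> pop 3, enqueue [none], visited so far: [8, 3]
  queue [29] -> pop 29, enqueue [18, 37], visited so far: [8, 3, 29]
  queue [18, 37] -> pop 18, enqueue [17, 21], visited so far: [8, 3, 29, 18]
  queue [37, 17, 21] -> pop 37, enqueue [30, 46], visited so far: [8, 3, 29, 18, 37]
  queue [17, 21, 30, 46] -> pop 17, enqueue [none], visited so far: [8, 3, 29, 18, 37, 17]
  queue [21, 30, 46] -> pop 21, enqueue [none], visited so far: [8, 3, 29, 18, 37, 17, 21]
  queue [30, 46] -> pop 30, enqueue [none], visited so far: [8, 3, 29, 18, 37, 17, 21, 30]
  queue [46] -> pop 46, enqueue [47], visited so far: [8, 3, 29, 18, 37, 17, 21, 30, 46]
  queue [47] -> pop 47, enqueue [none], visited so far: [8, 3, 29, 18, 37, 17, 21, 30, 46, 47]
Result: [8, 3, 29, 18, 37, 17, 21, 30, 46, 47]


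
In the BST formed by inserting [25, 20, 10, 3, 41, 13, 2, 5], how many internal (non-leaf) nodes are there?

Tree built from: [25, 20, 10, 3, 41, 13, 2, 5]
Tree (level-order array): [25, 20, 41, 10, None, None, None, 3, 13, 2, 5]
Rule: An internal node has at least one child.
Per-node child counts:
  node 25: 2 child(ren)
  node 20: 1 child(ren)
  node 10: 2 child(ren)
  node 3: 2 child(ren)
  node 2: 0 child(ren)
  node 5: 0 child(ren)
  node 13: 0 child(ren)
  node 41: 0 child(ren)
Matching nodes: [25, 20, 10, 3]
Count of internal (non-leaf) nodes: 4


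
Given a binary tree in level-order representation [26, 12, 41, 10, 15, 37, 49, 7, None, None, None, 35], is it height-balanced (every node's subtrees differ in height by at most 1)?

Tree (level-order array): [26, 12, 41, 10, 15, 37, 49, 7, None, None, None, 35]
Definition: a tree is height-balanced if, at every node, |h(left) - h(right)| <= 1 (empty subtree has height -1).
Bottom-up per-node check:
  node 7: h_left=-1, h_right=-1, diff=0 [OK], height=0
  node 10: h_left=0, h_right=-1, diff=1 [OK], height=1
  node 15: h_left=-1, h_right=-1, diff=0 [OK], height=0
  node 12: h_left=1, h_right=0, diff=1 [OK], height=2
  node 35: h_left=-1, h_right=-1, diff=0 [OK], height=0
  node 37: h_left=0, h_right=-1, diff=1 [OK], height=1
  node 49: h_left=-1, h_right=-1, diff=0 [OK], height=0
  node 41: h_left=1, h_right=0, diff=1 [OK], height=2
  node 26: h_left=2, h_right=2, diff=0 [OK], height=3
All nodes satisfy the balance condition.
Result: Balanced


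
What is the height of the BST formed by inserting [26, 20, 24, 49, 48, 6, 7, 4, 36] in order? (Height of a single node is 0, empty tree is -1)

Insertion order: [26, 20, 24, 49, 48, 6, 7, 4, 36]
Tree (level-order array): [26, 20, 49, 6, 24, 48, None, 4, 7, None, None, 36]
Compute height bottom-up (empty subtree = -1):
  height(4) = 1 + max(-1, -1) = 0
  height(7) = 1 + max(-1, -1) = 0
  height(6) = 1 + max(0, 0) = 1
  height(24) = 1 + max(-1, -1) = 0
  height(20) = 1 + max(1, 0) = 2
  height(36) = 1 + max(-1, -1) = 0
  height(48) = 1 + max(0, -1) = 1
  height(49) = 1 + max(1, -1) = 2
  height(26) = 1 + max(2, 2) = 3
Height = 3


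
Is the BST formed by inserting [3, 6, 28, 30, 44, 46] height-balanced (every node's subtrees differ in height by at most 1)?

Tree (level-order array): [3, None, 6, None, 28, None, 30, None, 44, None, 46]
Definition: a tree is height-balanced if, at every node, |h(left) - h(right)| <= 1 (empty subtree has height -1).
Bottom-up per-node check:
  node 46: h_left=-1, h_right=-1, diff=0 [OK], height=0
  node 44: h_left=-1, h_right=0, diff=1 [OK], height=1
  node 30: h_left=-1, h_right=1, diff=2 [FAIL (|-1-1|=2 > 1)], height=2
  node 28: h_left=-1, h_right=2, diff=3 [FAIL (|-1-2|=3 > 1)], height=3
  node 6: h_left=-1, h_right=3, diff=4 [FAIL (|-1-3|=4 > 1)], height=4
  node 3: h_left=-1, h_right=4, diff=5 [FAIL (|-1-4|=5 > 1)], height=5
Node 30 violates the condition: |-1 - 1| = 2 > 1.
Result: Not balanced


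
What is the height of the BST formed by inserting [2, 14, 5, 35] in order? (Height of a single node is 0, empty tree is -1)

Insertion order: [2, 14, 5, 35]
Tree (level-order array): [2, None, 14, 5, 35]
Compute height bottom-up (empty subtree = -1):
  height(5) = 1 + max(-1, -1) = 0
  height(35) = 1 + max(-1, -1) = 0
  height(14) = 1 + max(0, 0) = 1
  height(2) = 1 + max(-1, 1) = 2
Height = 2


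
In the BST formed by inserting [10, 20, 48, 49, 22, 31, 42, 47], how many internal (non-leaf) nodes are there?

Tree built from: [10, 20, 48, 49, 22, 31, 42, 47]
Tree (level-order array): [10, None, 20, None, 48, 22, 49, None, 31, None, None, None, 42, None, 47]
Rule: An internal node has at least one child.
Per-node child counts:
  node 10: 1 child(ren)
  node 20: 1 child(ren)
  node 48: 2 child(ren)
  node 22: 1 child(ren)
  node 31: 1 child(ren)
  node 42: 1 child(ren)
  node 47: 0 child(ren)
  node 49: 0 child(ren)
Matching nodes: [10, 20, 48, 22, 31, 42]
Count of internal (non-leaf) nodes: 6


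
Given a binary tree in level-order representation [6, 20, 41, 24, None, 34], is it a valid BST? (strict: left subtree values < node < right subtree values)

Level-order array: [6, 20, 41, 24, None, 34]
Validate using subtree bounds (lo, hi): at each node, require lo < value < hi,
then recurse left with hi=value and right with lo=value.
Preorder trace (stopping at first violation):
  at node 6 with bounds (-inf, +inf): OK
  at node 20 with bounds (-inf, 6): VIOLATION
Node 20 violates its bound: not (-inf < 20 < 6).
Result: Not a valid BST


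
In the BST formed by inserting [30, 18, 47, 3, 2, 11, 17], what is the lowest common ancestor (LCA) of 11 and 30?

Tree insertion order: [30, 18, 47, 3, 2, 11, 17]
Tree (level-order array): [30, 18, 47, 3, None, None, None, 2, 11, None, None, None, 17]
In a BST, the LCA of p=11, q=30 is the first node v on the
root-to-leaf path with p <= v <= q (go left if both < v, right if both > v).
Walk from root:
  at 30: 11 <= 30 <= 30, this is the LCA
LCA = 30


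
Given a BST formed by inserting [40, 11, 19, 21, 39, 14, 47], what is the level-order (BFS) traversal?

Tree insertion order: [40, 11, 19, 21, 39, 14, 47]
Tree (level-order array): [40, 11, 47, None, 19, None, None, 14, 21, None, None, None, 39]
BFS from the root, enqueuing left then right child of each popped node:
  queue [40] -> pop 40, enqueue [11, 47], visited so far: [40]
  queue [11, 47] -> pop 11, enqueue [19], visited so far: [40, 11]
  queue [47, 19] -> pop 47, enqueue [none], visited so far: [40, 11, 47]
  queue [19] -> pop 19, enqueue [14, 21], visited so far: [40, 11, 47, 19]
  queue [14, 21] -> pop 14, enqueue [none], visited so far: [40, 11, 47, 19, 14]
  queue [21] -> pop 21, enqueue [39], visited so far: [40, 11, 47, 19, 14, 21]
  queue [39] -> pop 39, enqueue [none], visited so far: [40, 11, 47, 19, 14, 21, 39]
Result: [40, 11, 47, 19, 14, 21, 39]


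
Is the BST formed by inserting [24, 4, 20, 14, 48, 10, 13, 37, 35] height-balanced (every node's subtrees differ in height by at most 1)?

Tree (level-order array): [24, 4, 48, None, 20, 37, None, 14, None, 35, None, 10, None, None, None, None, 13]
Definition: a tree is height-balanced if, at every node, |h(left) - h(right)| <= 1 (empty subtree has height -1).
Bottom-up per-node check:
  node 13: h_left=-1, h_right=-1, diff=0 [OK], height=0
  node 10: h_left=-1, h_right=0, diff=1 [OK], height=1
  node 14: h_left=1, h_right=-1, diff=2 [FAIL (|1--1|=2 > 1)], height=2
  node 20: h_left=2, h_right=-1, diff=3 [FAIL (|2--1|=3 > 1)], height=3
  node 4: h_left=-1, h_right=3, diff=4 [FAIL (|-1-3|=4 > 1)], height=4
  node 35: h_left=-1, h_right=-1, diff=0 [OK], height=0
  node 37: h_left=0, h_right=-1, diff=1 [OK], height=1
  node 48: h_left=1, h_right=-1, diff=2 [FAIL (|1--1|=2 > 1)], height=2
  node 24: h_left=4, h_right=2, diff=2 [FAIL (|4-2|=2 > 1)], height=5
Node 14 violates the condition: |1 - -1| = 2 > 1.
Result: Not balanced


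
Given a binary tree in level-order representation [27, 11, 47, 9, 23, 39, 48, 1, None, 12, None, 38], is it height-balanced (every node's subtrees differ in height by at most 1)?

Tree (level-order array): [27, 11, 47, 9, 23, 39, 48, 1, None, 12, None, 38]
Definition: a tree is height-balanced if, at every node, |h(left) - h(right)| <= 1 (empty subtree has height -1).
Bottom-up per-node check:
  node 1: h_left=-1, h_right=-1, diff=0 [OK], height=0
  node 9: h_left=0, h_right=-1, diff=1 [OK], height=1
  node 12: h_left=-1, h_right=-1, diff=0 [OK], height=0
  node 23: h_left=0, h_right=-1, diff=1 [OK], height=1
  node 11: h_left=1, h_right=1, diff=0 [OK], height=2
  node 38: h_left=-1, h_right=-1, diff=0 [OK], height=0
  node 39: h_left=0, h_right=-1, diff=1 [OK], height=1
  node 48: h_left=-1, h_right=-1, diff=0 [OK], height=0
  node 47: h_left=1, h_right=0, diff=1 [OK], height=2
  node 27: h_left=2, h_right=2, diff=0 [OK], height=3
All nodes satisfy the balance condition.
Result: Balanced


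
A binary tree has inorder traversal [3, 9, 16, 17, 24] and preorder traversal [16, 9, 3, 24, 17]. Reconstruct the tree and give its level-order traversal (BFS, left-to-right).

Inorder:  [3, 9, 16, 17, 24]
Preorder: [16, 9, 3, 24, 17]
Algorithm: preorder visits root first, so consume preorder in order;
for each root, split the current inorder slice at that value into
left-subtree inorder and right-subtree inorder, then recurse.
Recursive splits:
  root=16; inorder splits into left=[3, 9], right=[17, 24]
  root=9; inorder splits into left=[3], right=[]
  root=3; inorder splits into left=[], right=[]
  root=24; inorder splits into left=[17], right=[]
  root=17; inorder splits into left=[], right=[]
Reconstructed level-order: [16, 9, 24, 3, 17]
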